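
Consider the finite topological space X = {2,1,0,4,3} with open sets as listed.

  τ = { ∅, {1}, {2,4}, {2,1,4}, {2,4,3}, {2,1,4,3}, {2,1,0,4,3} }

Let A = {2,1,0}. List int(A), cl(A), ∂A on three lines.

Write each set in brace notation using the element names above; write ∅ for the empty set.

U open, U⊆A: ∅, {1}. int(A) = ⋃ = {1}
X∖A={4,3}, int(X∖A)=∅, hence cl(A)={2,1,0,4,3}
∂A: remove int from cl → {2,0,4,3}

int(A) = {1}
cl(A)  = {2,1,0,4,3}
∂A     = {2,0,4,3}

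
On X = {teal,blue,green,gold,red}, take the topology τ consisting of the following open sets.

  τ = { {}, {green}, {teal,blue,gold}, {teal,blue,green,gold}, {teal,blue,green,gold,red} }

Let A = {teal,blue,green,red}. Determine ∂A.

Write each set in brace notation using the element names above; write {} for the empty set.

U open, U⊆A: {}, {green}. int(A) = ⋃ = {green}
X∖A={gold}, int(X∖A)={}, hence cl(A)={teal,blue,green,gold,red}
∂A: remove int from cl → {teal,blue,gold,red}

{teal,blue,gold,red}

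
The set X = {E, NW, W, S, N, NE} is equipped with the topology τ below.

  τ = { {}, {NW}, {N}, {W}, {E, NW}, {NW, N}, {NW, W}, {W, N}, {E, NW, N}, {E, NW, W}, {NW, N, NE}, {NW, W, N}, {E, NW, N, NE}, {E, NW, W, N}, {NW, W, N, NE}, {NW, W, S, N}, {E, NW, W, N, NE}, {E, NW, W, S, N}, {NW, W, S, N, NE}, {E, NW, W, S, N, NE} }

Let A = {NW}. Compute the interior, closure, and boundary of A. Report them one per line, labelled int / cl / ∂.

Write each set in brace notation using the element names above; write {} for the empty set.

open subsets of A: {}, {NW}; so int(A) = {NW}
closure: X∖int(X∖A) = X∖{W, N} = {E, NW, S, NE}
∂A = {E, NW, S, NE} minus {NW} = {E, S, NE}

int(A) = {NW}
cl(A)  = {E, NW, S, NE}
∂A     = {E, S, NE}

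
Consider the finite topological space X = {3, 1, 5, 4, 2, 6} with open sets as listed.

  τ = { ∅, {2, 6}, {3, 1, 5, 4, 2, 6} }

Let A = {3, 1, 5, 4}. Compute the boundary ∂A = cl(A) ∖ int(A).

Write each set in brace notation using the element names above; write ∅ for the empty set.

{3, 1, 5, 4}

open subsets of A: ∅; so int(A) = ∅
closure: X∖int(X∖A) = X∖{2, 6} = {3, 1, 5, 4}
∂A = {3, 1, 5, 4} minus ∅ = {3, 1, 5, 4}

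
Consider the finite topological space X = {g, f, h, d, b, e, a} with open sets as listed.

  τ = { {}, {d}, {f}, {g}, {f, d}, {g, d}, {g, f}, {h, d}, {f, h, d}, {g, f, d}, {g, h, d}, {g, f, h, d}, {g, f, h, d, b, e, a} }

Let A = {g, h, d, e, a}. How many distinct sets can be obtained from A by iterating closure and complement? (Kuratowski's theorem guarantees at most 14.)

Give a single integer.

cl via duality: int({f, b}) = {f}, so X∖{f} = {g, h, d, b, e, a}
Write k for closure, c for complement:
  1. A     = {g, h, d, e, a}
  2. kA    = {g, h, d, b, e, a}
  3. cA    = {f, b}
  4. ckA   = {f}
  5. kcA   = {f, b, e, a}
  6. ckcA  = {g, h, d}
applying k or c yields no new set

6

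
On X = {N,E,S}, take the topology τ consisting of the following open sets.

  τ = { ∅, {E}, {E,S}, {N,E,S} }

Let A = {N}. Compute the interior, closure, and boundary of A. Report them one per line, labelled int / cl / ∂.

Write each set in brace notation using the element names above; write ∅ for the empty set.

int(A) = ∅
cl(A)  = {N}
∂A     = {N}

U open, U⊆A: ∅. int(A) = ⋃ = ∅
X∖A={E,S}, int(X∖A)={E,S}, hence cl(A)={N}
∂A: remove int from cl → {N}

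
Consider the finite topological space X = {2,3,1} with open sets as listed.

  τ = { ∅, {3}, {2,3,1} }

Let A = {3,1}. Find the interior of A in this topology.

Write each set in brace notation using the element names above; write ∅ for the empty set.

open subsets of A: ∅, {3}; so int(A) = {3}

{3}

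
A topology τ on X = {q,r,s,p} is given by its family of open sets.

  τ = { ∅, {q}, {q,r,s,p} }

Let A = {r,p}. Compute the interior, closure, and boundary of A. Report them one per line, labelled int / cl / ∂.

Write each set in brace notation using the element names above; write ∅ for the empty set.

open subsets of A: ∅; so int(A) = ∅
closure: X∖int(X∖A) = X∖{q} = {r,s,p}
∂A = {r,s,p} minus ∅ = {r,s,p}

int(A) = ∅
cl(A)  = {r,s,p}
∂A     = {r,s,p}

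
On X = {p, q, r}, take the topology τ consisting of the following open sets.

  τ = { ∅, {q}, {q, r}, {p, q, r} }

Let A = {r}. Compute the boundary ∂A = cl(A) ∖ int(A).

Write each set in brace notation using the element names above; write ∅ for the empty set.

{p, r}

U open, U⊆A: ∅. int(A) = ⋃ = ∅
X∖A={p, q}, int(X∖A)={q}, hence cl(A)={p, r}
∂A: remove int from cl → {p, r}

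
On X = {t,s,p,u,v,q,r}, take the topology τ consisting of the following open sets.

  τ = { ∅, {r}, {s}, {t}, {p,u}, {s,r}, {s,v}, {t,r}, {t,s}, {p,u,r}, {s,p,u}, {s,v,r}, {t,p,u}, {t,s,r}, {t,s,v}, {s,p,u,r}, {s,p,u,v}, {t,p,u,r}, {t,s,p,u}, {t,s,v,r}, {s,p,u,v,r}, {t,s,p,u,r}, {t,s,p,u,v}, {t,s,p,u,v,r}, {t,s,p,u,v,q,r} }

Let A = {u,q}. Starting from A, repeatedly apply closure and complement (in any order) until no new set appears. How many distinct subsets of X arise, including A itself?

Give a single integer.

X∖A={t,s,p,v,r}, int(X∖A)={t,s,v,r}, hence cl(A)={p,u,q}
Orbit (k=closure, c=complement):
  1. A     = {u,q}
  2. kA    = {p,u,q}
  3. cA    = {t,s,p,v,r}
  4. ckA   = {t,s,v,r}
  5. kcA   = {t,s,p,u,v,q,r}
  6. kckA  = {t,s,v,q,r}
  7. ckcA  = ∅
  8. ckckA = {p,u}
(closed under both — stop)

8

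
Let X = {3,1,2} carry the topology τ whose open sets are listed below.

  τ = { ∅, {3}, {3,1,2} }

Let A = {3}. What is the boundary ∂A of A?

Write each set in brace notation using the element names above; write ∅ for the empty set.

{1,2}

open subsets of A: ∅, {3}; so int(A) = {3}
closure: X∖int(X∖A) = X∖∅ = {3,1,2}
∂A = {3,1,2} minus {3} = {1,2}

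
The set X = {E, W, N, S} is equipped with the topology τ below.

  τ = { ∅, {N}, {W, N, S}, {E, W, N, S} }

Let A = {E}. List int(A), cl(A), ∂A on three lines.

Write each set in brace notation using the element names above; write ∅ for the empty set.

int(A) = ∅
cl(A)  = {E}
∂A     = {E}

open subsets of A: ∅; so int(A) = ∅
closure: X∖int(X∖A) = X∖{W, N, S} = {E}
∂A = {E} minus ∅ = {E}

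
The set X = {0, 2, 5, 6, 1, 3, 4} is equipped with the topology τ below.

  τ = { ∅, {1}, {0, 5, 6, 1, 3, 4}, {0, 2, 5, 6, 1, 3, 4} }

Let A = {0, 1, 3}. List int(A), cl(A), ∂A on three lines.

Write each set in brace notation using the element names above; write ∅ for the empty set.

int(A) = {1}
cl(A)  = {0, 2, 5, 6, 1, 3, 4}
∂A     = {0, 2, 5, 6, 3, 4}

open subsets of A: ∅, {1}; so int(A) = {1}
closure: X∖int(X∖A) = X∖∅ = {0, 2, 5, 6, 1, 3, 4}
∂A = {0, 2, 5, 6, 1, 3, 4} minus {1} = {0, 2, 5, 6, 3, 4}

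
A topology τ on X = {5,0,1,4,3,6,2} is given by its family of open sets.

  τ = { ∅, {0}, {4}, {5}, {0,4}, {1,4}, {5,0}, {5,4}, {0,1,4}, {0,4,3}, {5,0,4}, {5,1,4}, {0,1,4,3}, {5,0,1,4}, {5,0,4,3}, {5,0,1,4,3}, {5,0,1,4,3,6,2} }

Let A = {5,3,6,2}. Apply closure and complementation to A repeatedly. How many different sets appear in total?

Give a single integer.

6

X∖A={0,1,4}, int(X∖A)={0,1,4}, hence cl(A)={5,3,6,2}
Orbit (k=closure, c=complement):
  1. A     = {5,3,6,2}
  2. cA    = {0,1,4}
  3. kcA   = {0,1,4,3,6,2}
  4. ckcA  = {5}
  5. kckcA = {5,6,2}
  6. ckckcA = {0,1,4,3}
(closed under both — stop)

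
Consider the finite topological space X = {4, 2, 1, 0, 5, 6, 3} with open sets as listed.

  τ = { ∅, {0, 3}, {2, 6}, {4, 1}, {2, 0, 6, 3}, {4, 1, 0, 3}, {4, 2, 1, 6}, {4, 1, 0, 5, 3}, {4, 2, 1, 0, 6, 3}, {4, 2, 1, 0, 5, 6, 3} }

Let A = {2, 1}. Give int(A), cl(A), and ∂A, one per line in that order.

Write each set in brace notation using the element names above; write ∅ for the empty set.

int(A) = ∅
cl(A)  = {4, 2, 1, 5, 6}
∂A     = {4, 2, 1, 5, 6}

interior: largest open inside A is ∅ (from ∅)
cl via duality: int({4, 0, 5, 6, 3}) = {0, 3}, so X∖{0, 3} = {4, 2, 1, 5, 6}
cl∖int = {4, 2, 1, 5, 6}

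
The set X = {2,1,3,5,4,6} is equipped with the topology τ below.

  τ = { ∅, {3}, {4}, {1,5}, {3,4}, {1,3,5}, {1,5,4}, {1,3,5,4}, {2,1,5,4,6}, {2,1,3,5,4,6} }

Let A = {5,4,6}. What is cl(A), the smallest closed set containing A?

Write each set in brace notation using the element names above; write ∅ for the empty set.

{2,1,5,4,6}

closure: X∖int(X∖A) = X∖{3} = {2,1,5,4,6}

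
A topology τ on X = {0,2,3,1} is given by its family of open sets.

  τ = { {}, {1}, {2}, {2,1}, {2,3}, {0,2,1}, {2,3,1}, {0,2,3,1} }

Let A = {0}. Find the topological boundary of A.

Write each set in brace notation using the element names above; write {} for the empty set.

open subsets of A: {}; so int(A) = {}
closure: X∖int(X∖A) = X∖{2,3,1} = {0}
∂A = {0} minus {} = {0}

{0}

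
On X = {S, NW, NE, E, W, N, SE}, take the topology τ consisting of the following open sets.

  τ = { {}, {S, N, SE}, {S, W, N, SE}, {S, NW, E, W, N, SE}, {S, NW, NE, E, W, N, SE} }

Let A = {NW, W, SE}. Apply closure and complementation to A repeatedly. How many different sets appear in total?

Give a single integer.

4

closure: X∖int(X∖A) = X∖{} = {S, NW, NE, E, W, N, SE}
Let k=closure and c=complement:
  1. A     = {NW, W, SE}
  2. kA    = {S, NW, NE, E, W, N, SE}
  3. cA    = {S, NE, E, N}
  4. ckA   = {}
— saturated at 4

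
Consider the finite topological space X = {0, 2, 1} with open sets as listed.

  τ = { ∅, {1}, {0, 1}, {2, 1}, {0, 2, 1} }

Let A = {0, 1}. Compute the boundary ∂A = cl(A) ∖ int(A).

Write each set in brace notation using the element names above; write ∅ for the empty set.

{2}

U open, U⊆A: ∅, {1}, {0, 1}. int(A) = ⋃ = {0, 1}
X∖A={2}, int(X∖A)=∅, hence cl(A)={0, 2, 1}
∂A: remove int from cl → {2}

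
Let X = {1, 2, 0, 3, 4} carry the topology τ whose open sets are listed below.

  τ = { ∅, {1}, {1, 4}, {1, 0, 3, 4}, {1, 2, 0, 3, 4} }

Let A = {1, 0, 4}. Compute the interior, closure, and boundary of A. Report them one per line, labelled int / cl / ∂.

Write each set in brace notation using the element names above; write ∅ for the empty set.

int(A) = {1, 4}
cl(A)  = {1, 2, 0, 3, 4}
∂A     = {2, 0, 3}

U open, U⊆A: ∅, {1}, {1, 4}. int(A) = ⋃ = {1, 4}
X∖A={2, 3}, int(X∖A)=∅, hence cl(A)={1, 2, 0, 3, 4}
∂A: remove int from cl → {2, 0, 3}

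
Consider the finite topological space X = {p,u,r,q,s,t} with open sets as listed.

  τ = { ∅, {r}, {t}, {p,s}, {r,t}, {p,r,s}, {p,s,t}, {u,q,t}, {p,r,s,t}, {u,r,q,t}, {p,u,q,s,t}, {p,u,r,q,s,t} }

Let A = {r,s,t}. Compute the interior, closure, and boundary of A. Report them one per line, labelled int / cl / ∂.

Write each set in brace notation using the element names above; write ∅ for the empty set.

int(A) = {r,t}
cl(A)  = {p,u,r,q,s,t}
∂A     = {p,u,q,s}

open subsets of A: ∅, {t}, {r}, {r,t}; so int(A) = {r,t}
closure: X∖int(X∖A) = X∖∅ = {p,u,r,q,s,t}
∂A = {p,u,r,q,s,t} minus {r,t} = {p,u,q,s}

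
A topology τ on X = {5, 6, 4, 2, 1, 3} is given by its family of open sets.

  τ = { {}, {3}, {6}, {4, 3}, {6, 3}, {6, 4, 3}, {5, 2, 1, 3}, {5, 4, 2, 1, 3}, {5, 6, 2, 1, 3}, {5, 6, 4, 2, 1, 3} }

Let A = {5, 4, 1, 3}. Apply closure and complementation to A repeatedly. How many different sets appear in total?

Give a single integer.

6

closure: X∖int(X∖A) = X∖{6} = {5, 4, 2, 1, 3}
Let k=closure and c=complement:
  1. A     = {5, 4, 1, 3}
  2. kA    = {5, 4, 2, 1, 3}
  3. cA    = {6, 2}
  4. ckA   = {6}
  5. kcA   = {5, 6, 2, 1}
  6. ckcA  = {4, 3}
— saturated at 6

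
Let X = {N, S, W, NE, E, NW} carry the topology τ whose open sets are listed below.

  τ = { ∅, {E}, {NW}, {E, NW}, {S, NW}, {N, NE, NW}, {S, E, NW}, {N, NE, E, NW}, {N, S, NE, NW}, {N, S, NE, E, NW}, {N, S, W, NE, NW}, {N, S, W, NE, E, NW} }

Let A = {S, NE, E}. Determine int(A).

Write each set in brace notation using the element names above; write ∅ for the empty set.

opens ⊆ A: ∅, {E}; union → int = {E}

{E}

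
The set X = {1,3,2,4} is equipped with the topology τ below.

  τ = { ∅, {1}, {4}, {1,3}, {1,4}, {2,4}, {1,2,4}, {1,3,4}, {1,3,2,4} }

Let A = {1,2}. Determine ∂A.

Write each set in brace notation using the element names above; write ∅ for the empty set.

interior: largest open inside A is {1} (from ∅, {1})
cl via duality: int({3,4}) = {4}, so X∖{4} = {1,3,2}
cl∖int = {3,2}

{3,2}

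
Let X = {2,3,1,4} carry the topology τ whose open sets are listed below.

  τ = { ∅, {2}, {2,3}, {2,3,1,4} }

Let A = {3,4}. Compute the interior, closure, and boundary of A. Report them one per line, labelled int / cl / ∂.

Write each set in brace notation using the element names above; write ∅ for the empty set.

int(A) = ∅
cl(A)  = {3,1,4}
∂A     = {3,1,4}

open subsets of A: ∅; so int(A) = ∅
closure: X∖int(X∖A) = X∖{2} = {3,1,4}
∂A = {3,1,4} minus ∅ = {3,1,4}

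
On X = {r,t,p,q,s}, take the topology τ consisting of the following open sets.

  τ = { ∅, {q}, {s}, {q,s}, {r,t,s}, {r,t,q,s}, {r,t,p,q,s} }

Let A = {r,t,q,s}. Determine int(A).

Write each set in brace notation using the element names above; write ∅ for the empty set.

{r,t,q,s}

U open, U⊆A: ∅, {q}, {s}, {q,s}, {r,t,s}, {r,t,q,s}. int(A) = ⋃ = {r,t,q,s}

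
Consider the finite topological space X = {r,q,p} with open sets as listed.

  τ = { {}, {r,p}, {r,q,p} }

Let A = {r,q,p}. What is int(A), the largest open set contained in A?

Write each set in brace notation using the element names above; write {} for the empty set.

{r,q,p}

U open, U⊆A: {}, {r,p}, {r,q,p}. int(A) = ⋃ = {r,q,p}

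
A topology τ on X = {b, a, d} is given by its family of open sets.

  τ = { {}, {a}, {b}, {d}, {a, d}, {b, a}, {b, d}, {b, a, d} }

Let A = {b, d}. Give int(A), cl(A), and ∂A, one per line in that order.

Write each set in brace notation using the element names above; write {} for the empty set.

int(A) = {b, d}
cl(A)  = {b, d}
∂A     = {}

opens ⊆ A: {}, {b}, {d}, {b, d}; union → int = {b, d}
complement {a}; its interior {a}; cl(A) = X∖{a} = {b, d}
boundary = {b, d} ∖ {b, d} = {}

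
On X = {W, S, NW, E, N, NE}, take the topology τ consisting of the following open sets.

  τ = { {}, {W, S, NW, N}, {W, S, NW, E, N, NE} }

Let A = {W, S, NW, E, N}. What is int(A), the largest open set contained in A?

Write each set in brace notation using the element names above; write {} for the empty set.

{W, S, NW, N}

interior: largest open inside A is {W, S, NW, N} (from {}, {W, S, NW, N})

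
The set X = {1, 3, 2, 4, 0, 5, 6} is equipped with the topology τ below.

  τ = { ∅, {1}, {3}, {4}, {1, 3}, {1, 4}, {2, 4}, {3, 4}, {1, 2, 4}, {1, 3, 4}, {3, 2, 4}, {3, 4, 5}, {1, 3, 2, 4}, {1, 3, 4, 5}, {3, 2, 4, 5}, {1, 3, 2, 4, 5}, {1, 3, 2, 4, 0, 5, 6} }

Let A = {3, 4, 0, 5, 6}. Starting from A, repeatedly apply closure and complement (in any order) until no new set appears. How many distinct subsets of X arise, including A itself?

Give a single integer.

8

cl via duality: int({1, 2}) = {1}, so X∖{1} = {3, 2, 4, 0, 5, 6}
Write k for closure, c for complement:
  1. A     = {3, 4, 0, 5, 6}
  2. kA    = {3, 2, 4, 0, 5, 6}
  3. cA    = {1, 2}
  4. ckA   = {1}
  5. kcA   = {1, 2, 0, 6}
  6. kckA  = {1, 0, 6}
  7. ckcA  = {3, 4, 5}
  8. ckckA = {3, 2, 4, 5}
applying k or c yields no new set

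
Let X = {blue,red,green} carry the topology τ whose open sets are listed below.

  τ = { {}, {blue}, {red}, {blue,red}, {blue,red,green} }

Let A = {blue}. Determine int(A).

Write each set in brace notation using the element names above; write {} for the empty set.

open subsets of A: {}, {blue}; so int(A) = {blue}

{blue}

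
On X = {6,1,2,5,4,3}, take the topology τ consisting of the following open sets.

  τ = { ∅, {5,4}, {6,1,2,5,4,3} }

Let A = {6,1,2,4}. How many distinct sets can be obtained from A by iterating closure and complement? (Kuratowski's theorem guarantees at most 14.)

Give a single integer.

X∖A={5,3}, int(X∖A)=∅, hence cl(A)={6,1,2,5,4,3}
Orbit (k=closure, c=complement):
  1. A     = {6,1,2,4}
  2. kA    = {6,1,2,5,4,3}
  3. cA    = {5,3}
  4. ckA   = ∅
(closed under both — stop)

4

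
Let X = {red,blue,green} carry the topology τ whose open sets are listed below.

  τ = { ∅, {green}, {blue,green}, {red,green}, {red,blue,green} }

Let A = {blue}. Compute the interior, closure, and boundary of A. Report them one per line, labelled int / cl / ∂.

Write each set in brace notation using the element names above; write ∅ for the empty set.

open subsets of A: ∅; so int(A) = ∅
closure: X∖int(X∖A) = X∖{red,green} = {blue}
∂A = {blue} minus ∅ = {blue}

int(A) = ∅
cl(A)  = {blue}
∂A     = {blue}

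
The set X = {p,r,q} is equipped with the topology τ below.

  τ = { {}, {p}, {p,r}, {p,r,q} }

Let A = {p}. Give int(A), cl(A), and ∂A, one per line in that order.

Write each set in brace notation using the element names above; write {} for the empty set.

int(A) = {p}
cl(A)  = {p,r,q}
∂A     = {r,q}

open subsets of A: {}, {p}; so int(A) = {p}
closure: X∖int(X∖A) = X∖{} = {p,r,q}
∂A = {p,r,q} minus {p} = {r,q}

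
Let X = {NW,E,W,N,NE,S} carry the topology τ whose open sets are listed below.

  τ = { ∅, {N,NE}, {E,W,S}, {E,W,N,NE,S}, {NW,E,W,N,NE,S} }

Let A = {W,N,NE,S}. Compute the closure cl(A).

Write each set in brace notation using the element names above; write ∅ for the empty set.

{NW,E,W,N,NE,S}

complement {NW,E}; its interior ∅; cl(A) = X∖∅ = {NW,E,W,N,NE,S}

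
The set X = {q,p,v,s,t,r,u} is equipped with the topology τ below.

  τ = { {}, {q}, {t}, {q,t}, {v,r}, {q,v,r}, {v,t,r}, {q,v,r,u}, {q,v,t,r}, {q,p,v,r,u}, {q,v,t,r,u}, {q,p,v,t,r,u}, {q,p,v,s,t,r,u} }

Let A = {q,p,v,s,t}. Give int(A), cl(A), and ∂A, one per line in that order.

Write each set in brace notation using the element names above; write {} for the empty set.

U open, U⊆A: {}, {t}, {q}, {q,t}. int(A) = ⋃ = {q,t}
X∖A={r,u}, int(X∖A)={}, hence cl(A)={q,p,v,s,t,r,u}
∂A: remove int from cl → {p,v,s,r,u}

int(A) = {q,t}
cl(A)  = {q,p,v,s,t,r,u}
∂A     = {p,v,s,r,u}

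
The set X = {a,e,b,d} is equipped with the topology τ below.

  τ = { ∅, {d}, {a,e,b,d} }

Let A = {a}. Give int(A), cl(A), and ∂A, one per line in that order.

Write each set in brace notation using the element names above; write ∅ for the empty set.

int(A) = ∅
cl(A)  = {a,e,b}
∂A     = {a,e,b}

opens ⊆ A: ∅; union → int = ∅
complement {e,b,d}; its interior {d}; cl(A) = X∖{d} = {a,e,b}
boundary = {a,e,b} ∖ ∅ = {a,e,b}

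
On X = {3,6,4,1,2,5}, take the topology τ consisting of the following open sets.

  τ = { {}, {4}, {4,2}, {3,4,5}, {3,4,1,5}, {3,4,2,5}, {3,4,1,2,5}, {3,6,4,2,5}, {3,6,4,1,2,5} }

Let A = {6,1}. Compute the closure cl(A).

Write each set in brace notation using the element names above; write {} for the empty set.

{6,1}

X∖A={3,4,2,5}, int(X∖A)={3,4,2,5}, hence cl(A)={6,1}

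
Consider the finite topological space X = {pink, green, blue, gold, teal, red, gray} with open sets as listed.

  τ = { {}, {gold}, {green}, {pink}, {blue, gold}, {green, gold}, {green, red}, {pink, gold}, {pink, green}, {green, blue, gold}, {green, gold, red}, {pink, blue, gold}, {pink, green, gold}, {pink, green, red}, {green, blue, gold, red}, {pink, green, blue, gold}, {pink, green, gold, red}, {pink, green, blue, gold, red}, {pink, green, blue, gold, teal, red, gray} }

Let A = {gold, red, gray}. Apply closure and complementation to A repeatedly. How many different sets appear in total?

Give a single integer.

closure: X∖int(X∖A) = X∖{pink, green} = {blue, gold, teal, red, gray}
Let k=closure and c=complement:
  1. A     = {gold, red, gray}
  2. kA    = {blue, gold, teal, red, gray}
  3. cA    = {pink, green, blue, teal}
  4. ckA   = {pink, green}
  5. kcA   = {pink, green, blue, teal, red, gray}
  6. kckA  = {pink, green, teal, red, gray}
  7. ckcA  = {gold}
  8. ckckA = {blue, gold}
  9. kckcA = {blue, gold, teal, gray}
  10. ckckcA = {pink, green, red}
— saturated at 10

10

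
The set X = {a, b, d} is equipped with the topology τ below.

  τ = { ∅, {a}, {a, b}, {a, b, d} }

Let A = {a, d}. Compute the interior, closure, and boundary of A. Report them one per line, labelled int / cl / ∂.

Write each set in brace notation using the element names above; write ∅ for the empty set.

open subsets of A: ∅, {a}; so int(A) = {a}
closure: X∖int(X∖A) = X∖∅ = {a, b, d}
∂A = {a, b, d} minus {a} = {b, d}

int(A) = {a}
cl(A)  = {a, b, d}
∂A     = {b, d}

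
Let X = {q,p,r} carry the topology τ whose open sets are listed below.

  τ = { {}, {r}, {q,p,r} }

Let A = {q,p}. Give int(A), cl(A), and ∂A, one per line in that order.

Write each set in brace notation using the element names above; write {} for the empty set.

opens ⊆ A: {}; union → int = {}
complement {r}; its interior {r}; cl(A) = X∖{r} = {q,p}
boundary = {q,p} ∖ {} = {q,p}

int(A) = {}
cl(A)  = {q,p}
∂A     = {q,p}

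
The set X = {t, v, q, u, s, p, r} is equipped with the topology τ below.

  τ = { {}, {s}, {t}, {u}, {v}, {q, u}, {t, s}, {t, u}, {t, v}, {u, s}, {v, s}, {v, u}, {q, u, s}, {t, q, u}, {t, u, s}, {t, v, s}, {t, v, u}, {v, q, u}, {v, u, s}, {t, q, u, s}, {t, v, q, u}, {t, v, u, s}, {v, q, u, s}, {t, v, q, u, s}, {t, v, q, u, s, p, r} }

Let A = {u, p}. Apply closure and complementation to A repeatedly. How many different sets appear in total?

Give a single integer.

8

cl via duality: int({t, v, q, s, r}) = {t, v, s}, so X∖{t, v, s} = {q, u, p, r}
Write k for closure, c for complement:
  1. A     = {u, p}
  2. kA    = {q, u, p, r}
  3. cA    = {t, v, q, s, r}
  4. ckA   = {t, v, s}
  5. kcA   = {t, v, q, s, p, r}
  6. kckA  = {t, v, s, p, r}
  7. ckcA  = {u}
  8. ckckA = {q, u}
applying k or c yields no new set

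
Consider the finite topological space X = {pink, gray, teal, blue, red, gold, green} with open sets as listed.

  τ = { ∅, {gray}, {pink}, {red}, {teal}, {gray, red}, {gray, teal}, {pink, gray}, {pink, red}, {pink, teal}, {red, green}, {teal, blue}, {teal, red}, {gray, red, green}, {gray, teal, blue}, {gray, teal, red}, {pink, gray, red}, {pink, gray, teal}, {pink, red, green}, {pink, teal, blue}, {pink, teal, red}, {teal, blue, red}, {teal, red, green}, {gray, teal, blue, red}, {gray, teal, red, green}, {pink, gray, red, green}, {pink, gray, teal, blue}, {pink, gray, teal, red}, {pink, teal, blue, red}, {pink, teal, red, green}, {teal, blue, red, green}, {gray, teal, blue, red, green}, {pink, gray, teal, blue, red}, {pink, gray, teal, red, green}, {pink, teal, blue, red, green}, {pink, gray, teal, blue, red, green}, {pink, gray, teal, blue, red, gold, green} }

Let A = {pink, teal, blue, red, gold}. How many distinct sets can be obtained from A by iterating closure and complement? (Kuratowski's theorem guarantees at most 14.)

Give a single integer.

complement {gray, green}; its interior {gray}; cl(A) = X∖{gray} = {pink, teal, blue, red, gold, green}
With k = closure, c = complement:
  1. A     = {pink, teal, blue, red, gold}
  2. kA    = {pink, teal, blue, red, gold, green}
  3. cA    = {gray, green}
  4. ckA   = {gray}
  5. kcA   = {gray, gold, green}
  6. kckA  = {gray, gold}
  7. ckcA  = {pink, teal, blue, red}
  8. ckckA = {pink, teal, blue, red, green}
k, c of each give nothing new

8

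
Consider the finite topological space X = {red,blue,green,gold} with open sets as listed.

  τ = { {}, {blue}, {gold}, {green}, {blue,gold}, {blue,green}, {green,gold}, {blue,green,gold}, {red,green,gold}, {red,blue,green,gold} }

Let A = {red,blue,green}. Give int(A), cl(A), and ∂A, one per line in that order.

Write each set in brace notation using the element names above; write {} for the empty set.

int(A) = {blue,green}
cl(A)  = {red,blue,green}
∂A     = {red}

U open, U⊆A: {}, {green}, {blue}, {blue,green}. int(A) = ⋃ = {blue,green}
X∖A={gold}, int(X∖A)={gold}, hence cl(A)={red,blue,green}
∂A: remove int from cl → {red}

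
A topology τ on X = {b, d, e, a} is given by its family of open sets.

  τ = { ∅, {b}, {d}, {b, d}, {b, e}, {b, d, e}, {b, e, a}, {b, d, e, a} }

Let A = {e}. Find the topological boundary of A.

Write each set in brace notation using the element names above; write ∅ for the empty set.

interior: largest open inside A is ∅ (from ∅)
cl via duality: int({b, d, a}) = {b, d}, so X∖{b, d} = {e, a}
cl∖int = {e, a}

{e, a}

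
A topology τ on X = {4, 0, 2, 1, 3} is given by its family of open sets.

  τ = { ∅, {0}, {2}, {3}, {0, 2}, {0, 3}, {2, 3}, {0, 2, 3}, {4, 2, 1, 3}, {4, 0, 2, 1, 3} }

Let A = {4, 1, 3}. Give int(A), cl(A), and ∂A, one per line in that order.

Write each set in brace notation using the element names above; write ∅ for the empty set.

int(A) = {3}
cl(A)  = {4, 1, 3}
∂A     = {4, 1}

open subsets of A: ∅, {3}; so int(A) = {3}
closure: X∖int(X∖A) = X∖{0, 2} = {4, 1, 3}
∂A = {4, 1, 3} minus {3} = {4, 1}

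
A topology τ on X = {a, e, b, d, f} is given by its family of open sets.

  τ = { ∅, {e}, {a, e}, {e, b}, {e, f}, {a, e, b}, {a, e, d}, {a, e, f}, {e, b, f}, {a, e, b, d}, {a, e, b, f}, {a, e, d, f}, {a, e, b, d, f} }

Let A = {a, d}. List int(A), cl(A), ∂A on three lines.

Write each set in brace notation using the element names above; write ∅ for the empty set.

int(A) = ∅
cl(A)  = {a, d}
∂A     = {a, d}

opens ⊆ A: ∅; union → int = ∅
complement {e, b, f}; its interior {e, b, f}; cl(A) = X∖{e, b, f} = {a, d}
boundary = {a, d} ∖ ∅ = {a, d}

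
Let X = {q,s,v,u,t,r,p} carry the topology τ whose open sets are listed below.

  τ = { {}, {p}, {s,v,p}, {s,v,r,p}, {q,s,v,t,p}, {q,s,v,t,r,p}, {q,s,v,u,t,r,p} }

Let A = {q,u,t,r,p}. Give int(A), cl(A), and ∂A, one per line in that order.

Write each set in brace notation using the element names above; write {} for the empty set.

int(A) = {p}
cl(A)  = {q,s,v,u,t,r,p}
∂A     = {q,s,v,u,t,r}

open subsets of A: {}, {p}; so int(A) = {p}
closure: X∖int(X∖A) = X∖{} = {q,s,v,u,t,r,p}
∂A = {q,s,v,u,t,r,p} minus {p} = {q,s,v,u,t,r}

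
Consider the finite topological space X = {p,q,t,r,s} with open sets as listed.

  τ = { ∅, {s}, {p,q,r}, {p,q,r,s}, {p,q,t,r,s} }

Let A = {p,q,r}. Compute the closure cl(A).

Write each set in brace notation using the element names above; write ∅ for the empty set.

{p,q,t,r}

cl via duality: int({t,s}) = {s}, so X∖{s} = {p,q,t,r}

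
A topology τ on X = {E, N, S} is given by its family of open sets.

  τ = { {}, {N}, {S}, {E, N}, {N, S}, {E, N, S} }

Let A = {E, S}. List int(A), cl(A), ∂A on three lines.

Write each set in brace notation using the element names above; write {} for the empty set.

U open, U⊆A: {}, {S}. int(A) = ⋃ = {S}
X∖A={N}, int(X∖A)={N}, hence cl(A)={E, S}
∂A: remove int from cl → {E}

int(A) = {S}
cl(A)  = {E, S}
∂A     = {E}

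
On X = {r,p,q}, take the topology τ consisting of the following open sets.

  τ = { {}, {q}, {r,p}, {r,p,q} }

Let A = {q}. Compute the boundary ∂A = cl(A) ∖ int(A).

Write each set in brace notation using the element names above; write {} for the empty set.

interior: largest open inside A is {q} (from {}, {q})
cl via duality: int({r,p}) = {r,p}, so X∖{r,p} = {q}
cl∖int = {}

{}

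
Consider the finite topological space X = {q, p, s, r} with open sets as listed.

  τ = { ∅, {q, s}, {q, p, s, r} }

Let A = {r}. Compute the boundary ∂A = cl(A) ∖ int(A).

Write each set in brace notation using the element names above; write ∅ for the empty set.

opens ⊆ A: ∅; union → int = ∅
complement {q, p, s}; its interior {q, s}; cl(A) = X∖{q, s} = {p, r}
boundary = {p, r} ∖ ∅ = {p, r}

{p, r}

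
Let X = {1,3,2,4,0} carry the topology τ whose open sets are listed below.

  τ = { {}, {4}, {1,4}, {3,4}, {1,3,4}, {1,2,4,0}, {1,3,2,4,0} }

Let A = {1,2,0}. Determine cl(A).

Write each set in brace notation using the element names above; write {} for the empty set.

{1,2,0}

X∖A={3,4}, int(X∖A)={3,4}, hence cl(A)={1,2,0}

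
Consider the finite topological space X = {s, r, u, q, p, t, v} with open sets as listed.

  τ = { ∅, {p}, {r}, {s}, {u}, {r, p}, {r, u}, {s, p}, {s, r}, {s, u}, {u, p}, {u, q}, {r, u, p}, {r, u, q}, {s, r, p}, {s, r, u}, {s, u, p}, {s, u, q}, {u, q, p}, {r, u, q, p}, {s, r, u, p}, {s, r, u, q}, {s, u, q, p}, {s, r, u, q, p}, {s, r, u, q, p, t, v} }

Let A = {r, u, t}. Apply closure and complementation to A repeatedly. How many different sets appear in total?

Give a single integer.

8

X∖A={s, q, p, v}, int(X∖A)={s, p}, hence cl(A)={r, u, q, t, v}
Orbit (k=closure, c=complement):
  1. A     = {r, u, t}
  2. kA    = {r, u, q, t, v}
  3. cA    = {s, q, p, v}
  4. ckA   = {s, p}
  5. kcA   = {s, q, p, t, v}
  6. kckA  = {s, p, t, v}
  7. ckcA  = {r, u}
  8. ckckA = {r, u, q}
(closed under both — stop)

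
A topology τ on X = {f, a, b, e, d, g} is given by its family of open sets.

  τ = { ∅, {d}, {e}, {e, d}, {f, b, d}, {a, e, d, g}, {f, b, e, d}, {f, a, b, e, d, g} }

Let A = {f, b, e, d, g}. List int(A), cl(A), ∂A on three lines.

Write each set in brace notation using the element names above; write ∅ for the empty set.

int(A) = {f, b, e, d}
cl(A)  = {f, a, b, e, d, g}
∂A     = {a, g}

open subsets of A: ∅, {e}, {d}, {e, d}, {f, b, d}, {f, b, e, d}; so int(A) = {f, b, e, d}
closure: X∖int(X∖A) = X∖∅ = {f, a, b, e, d, g}
∂A = {f, a, b, e, d, g} minus {f, b, e, d} = {a, g}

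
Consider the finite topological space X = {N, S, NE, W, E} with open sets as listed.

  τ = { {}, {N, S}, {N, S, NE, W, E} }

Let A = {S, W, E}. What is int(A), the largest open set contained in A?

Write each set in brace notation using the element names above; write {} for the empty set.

open subsets of A: {}; so int(A) = {}

{}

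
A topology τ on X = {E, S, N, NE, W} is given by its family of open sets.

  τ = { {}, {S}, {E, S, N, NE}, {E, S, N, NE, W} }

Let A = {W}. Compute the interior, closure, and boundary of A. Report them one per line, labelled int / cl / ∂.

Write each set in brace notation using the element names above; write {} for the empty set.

int(A) = {}
cl(A)  = {W}
∂A     = {W}

U open, U⊆A: {}. int(A) = ⋃ = {}
X∖A={E, S, N, NE}, int(X∖A)={E, S, N, NE}, hence cl(A)={W}
∂A: remove int from cl → {W}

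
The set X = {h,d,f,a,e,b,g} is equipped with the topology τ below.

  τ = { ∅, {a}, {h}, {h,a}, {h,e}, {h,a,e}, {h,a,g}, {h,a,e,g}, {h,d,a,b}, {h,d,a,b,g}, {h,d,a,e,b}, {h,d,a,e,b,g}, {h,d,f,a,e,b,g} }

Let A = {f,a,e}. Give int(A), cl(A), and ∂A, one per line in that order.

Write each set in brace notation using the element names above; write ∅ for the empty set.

opens ⊆ A: ∅, {a}; union → int = {a}
complement {h,d,b,g}; its interior {h}; cl(A) = X∖{h} = {d,f,a,e,b,g}
boundary = {d,f,a,e,b,g} ∖ {a} = {d,f,e,b,g}

int(A) = {a}
cl(A)  = {d,f,a,e,b,g}
∂A     = {d,f,e,b,g}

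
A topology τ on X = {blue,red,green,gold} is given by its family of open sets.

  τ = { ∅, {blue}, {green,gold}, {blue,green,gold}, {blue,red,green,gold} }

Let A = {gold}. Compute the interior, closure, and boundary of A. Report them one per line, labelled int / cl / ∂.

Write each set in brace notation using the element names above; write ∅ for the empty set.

open subsets of A: ∅; so int(A) = ∅
closure: X∖int(X∖A) = X∖{blue} = {red,green,gold}
∂A = {red,green,gold} minus ∅ = {red,green,gold}

int(A) = ∅
cl(A)  = {red,green,gold}
∂A     = {red,green,gold}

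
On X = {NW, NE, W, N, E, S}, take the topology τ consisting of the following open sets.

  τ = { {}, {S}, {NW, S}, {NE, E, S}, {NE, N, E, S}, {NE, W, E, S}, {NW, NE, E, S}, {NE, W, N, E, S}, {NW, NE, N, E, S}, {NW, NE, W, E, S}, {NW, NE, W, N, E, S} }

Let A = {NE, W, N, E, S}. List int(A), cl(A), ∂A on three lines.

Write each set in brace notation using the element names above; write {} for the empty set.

int(A) = {NE, W, N, E, S}
cl(A)  = {NW, NE, W, N, E, S}
∂A     = {NW}

opens ⊆ A: {}, {S}, {NE, E, S}, {NE, N, E, S}, {NE, W, E, S}, {NE, W, N, E, S}; union → int = {NE, W, N, E, S}
complement {NW}; its interior {}; cl(A) = X∖{} = {NW, NE, W, N, E, S}
boundary = {NW, NE, W, N, E, S} ∖ {NE, W, N, E, S} = {NW}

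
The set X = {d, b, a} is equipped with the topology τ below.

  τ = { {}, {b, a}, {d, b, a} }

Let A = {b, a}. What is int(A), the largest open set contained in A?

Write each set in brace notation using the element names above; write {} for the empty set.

{b, a}

U open, U⊆A: {}, {b, a}. int(A) = ⋃ = {b, a}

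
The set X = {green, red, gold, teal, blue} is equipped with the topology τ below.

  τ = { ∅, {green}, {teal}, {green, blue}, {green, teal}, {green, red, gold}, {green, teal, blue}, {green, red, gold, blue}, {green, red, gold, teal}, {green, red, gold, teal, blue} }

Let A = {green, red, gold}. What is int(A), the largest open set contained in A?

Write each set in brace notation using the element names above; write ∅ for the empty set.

{green, red, gold}

U open, U⊆A: ∅, {green}, {green, red, gold}. int(A) = ⋃ = {green, red, gold}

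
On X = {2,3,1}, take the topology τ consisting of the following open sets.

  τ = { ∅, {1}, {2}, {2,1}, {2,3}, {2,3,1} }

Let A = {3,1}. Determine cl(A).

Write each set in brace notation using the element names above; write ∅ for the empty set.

cl via duality: int({2}) = {2}, so X∖{2} = {3,1}

{3,1}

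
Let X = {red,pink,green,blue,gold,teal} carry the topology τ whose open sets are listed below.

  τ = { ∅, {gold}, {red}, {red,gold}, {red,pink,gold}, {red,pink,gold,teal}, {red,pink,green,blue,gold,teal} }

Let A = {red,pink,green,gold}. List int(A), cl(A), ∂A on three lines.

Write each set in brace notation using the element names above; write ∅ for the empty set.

int(A) = {red,pink,gold}
cl(A)  = {red,pink,green,blue,gold,teal}
∂A     = {green,blue,teal}

U open, U⊆A: ∅, {red}, {gold}, {red,gold}, {red,pink,gold}. int(A) = ⋃ = {red,pink,gold}
X∖A={blue,teal}, int(X∖A)=∅, hence cl(A)={red,pink,green,blue,gold,teal}
∂A: remove int from cl → {green,blue,teal}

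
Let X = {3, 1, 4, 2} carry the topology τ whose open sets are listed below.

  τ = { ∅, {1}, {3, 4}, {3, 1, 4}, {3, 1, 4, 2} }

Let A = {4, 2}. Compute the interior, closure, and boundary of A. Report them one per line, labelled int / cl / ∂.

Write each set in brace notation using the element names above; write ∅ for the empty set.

int(A) = ∅
cl(A)  = {3, 4, 2}
∂A     = {3, 4, 2}

open subsets of A: ∅; so int(A) = ∅
closure: X∖int(X∖A) = X∖{1} = {3, 4, 2}
∂A = {3, 4, 2} minus ∅ = {3, 4, 2}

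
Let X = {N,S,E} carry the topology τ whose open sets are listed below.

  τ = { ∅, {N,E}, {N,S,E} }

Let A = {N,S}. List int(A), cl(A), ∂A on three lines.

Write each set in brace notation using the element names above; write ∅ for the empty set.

int(A) = ∅
cl(A)  = {N,S,E}
∂A     = {N,S,E}

opens ⊆ A: ∅; union → int = ∅
complement {E}; its interior ∅; cl(A) = X∖∅ = {N,S,E}
boundary = {N,S,E} ∖ ∅ = {N,S,E}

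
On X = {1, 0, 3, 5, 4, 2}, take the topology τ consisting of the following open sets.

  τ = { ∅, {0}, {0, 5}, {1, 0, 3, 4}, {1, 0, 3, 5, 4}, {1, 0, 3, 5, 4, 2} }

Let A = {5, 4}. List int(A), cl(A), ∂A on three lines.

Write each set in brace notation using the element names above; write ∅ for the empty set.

opens ⊆ A: ∅; union → int = ∅
complement {1, 0, 3, 2}; its interior {0}; cl(A) = X∖{0} = {1, 3, 5, 4, 2}
boundary = {1, 3, 5, 4, 2} ∖ ∅ = {1, 3, 5, 4, 2}

int(A) = ∅
cl(A)  = {1, 3, 5, 4, 2}
∂A     = {1, 3, 5, 4, 2}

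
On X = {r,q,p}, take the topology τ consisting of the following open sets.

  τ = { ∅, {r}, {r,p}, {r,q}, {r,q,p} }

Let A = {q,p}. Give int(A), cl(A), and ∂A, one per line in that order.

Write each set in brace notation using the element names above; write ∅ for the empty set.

int(A) = ∅
cl(A)  = {q,p}
∂A     = {q,p}

U open, U⊆A: ∅. int(A) = ⋃ = ∅
X∖A={r}, int(X∖A)={r}, hence cl(A)={q,p}
∂A: remove int from cl → {q,p}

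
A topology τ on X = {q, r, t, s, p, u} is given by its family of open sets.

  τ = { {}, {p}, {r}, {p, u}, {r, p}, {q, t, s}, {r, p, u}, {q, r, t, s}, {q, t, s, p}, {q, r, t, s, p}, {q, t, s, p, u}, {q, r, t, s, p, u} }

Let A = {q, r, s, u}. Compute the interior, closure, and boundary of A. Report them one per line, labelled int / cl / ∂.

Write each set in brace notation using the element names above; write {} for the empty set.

open subsets of A: {}, {r}; so int(A) = {r}
closure: X∖int(X∖A) = X∖{p} = {q, r, t, s, u}
∂A = {q, r, t, s, u} minus {r} = {q, t, s, u}

int(A) = {r}
cl(A)  = {q, r, t, s, u}
∂A     = {q, t, s, u}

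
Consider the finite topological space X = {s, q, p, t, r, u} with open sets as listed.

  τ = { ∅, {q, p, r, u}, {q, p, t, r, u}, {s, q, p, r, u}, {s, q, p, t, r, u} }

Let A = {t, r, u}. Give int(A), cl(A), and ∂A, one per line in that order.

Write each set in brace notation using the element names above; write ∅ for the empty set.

int(A) = ∅
cl(A)  = {s, q, p, t, r, u}
∂A     = {s, q, p, t, r, u}

opens ⊆ A: ∅; union → int = ∅
complement {s, q, p}; its interior ∅; cl(A) = X∖∅ = {s, q, p, t, r, u}
boundary = {s, q, p, t, r, u} ∖ ∅ = {s, q, p, t, r, u}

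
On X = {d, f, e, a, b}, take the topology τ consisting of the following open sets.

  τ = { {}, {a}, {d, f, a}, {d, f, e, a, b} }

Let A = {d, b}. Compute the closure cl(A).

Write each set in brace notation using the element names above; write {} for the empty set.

complement {f, e, a}; its interior {a}; cl(A) = X∖{a} = {d, f, e, b}

{d, f, e, b}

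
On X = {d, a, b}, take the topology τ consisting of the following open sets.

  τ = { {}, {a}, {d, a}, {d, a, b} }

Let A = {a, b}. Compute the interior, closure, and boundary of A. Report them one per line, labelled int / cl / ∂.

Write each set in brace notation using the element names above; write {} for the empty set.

int(A) = {a}
cl(A)  = {d, a, b}
∂A     = {d, b}

opens ⊆ A: {}, {a}; union → int = {a}
complement {d}; its interior {}; cl(A) = X∖{} = {d, a, b}
boundary = {d, a, b} ∖ {a} = {d, b}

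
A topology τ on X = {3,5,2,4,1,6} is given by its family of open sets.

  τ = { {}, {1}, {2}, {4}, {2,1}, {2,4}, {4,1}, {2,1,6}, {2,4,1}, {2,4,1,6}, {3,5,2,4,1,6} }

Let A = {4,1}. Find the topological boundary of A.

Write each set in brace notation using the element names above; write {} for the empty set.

{3,5,6}

open subsets of A: {}, {4}, {1}, {4,1}; so int(A) = {4,1}
closure: X∖int(X∖A) = X∖{2} = {3,5,4,1,6}
∂A = {3,5,4,1,6} minus {4,1} = {3,5,6}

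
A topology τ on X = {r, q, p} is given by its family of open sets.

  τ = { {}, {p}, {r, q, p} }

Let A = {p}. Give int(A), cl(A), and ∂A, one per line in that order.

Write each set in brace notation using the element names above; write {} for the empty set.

int(A) = {p}
cl(A)  = {r, q, p}
∂A     = {r, q}

U open, U⊆A: {}, {p}. int(A) = ⋃ = {p}
X∖A={r, q}, int(X∖A)={}, hence cl(A)={r, q, p}
∂A: remove int from cl → {r, q}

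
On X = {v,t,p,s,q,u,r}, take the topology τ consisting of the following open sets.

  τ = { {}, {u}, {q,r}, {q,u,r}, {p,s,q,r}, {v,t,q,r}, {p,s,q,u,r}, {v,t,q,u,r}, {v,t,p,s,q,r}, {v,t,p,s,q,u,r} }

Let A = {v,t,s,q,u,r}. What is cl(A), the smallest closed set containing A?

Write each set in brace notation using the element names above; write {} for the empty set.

complement {p}; its interior {}; cl(A) = X∖{} = {v,t,p,s,q,u,r}

{v,t,p,s,q,u,r}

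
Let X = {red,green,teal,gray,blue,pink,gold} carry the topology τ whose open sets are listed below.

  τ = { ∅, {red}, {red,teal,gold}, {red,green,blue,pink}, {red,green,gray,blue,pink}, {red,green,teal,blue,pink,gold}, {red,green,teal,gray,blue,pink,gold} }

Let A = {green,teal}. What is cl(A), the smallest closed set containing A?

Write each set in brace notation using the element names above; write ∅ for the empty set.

{green,teal,gray,blue,pink,gold}

cl via duality: int({red,gray,blue,pink,gold}) = {red}, so X∖{red} = {green,teal,gray,blue,pink,gold}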